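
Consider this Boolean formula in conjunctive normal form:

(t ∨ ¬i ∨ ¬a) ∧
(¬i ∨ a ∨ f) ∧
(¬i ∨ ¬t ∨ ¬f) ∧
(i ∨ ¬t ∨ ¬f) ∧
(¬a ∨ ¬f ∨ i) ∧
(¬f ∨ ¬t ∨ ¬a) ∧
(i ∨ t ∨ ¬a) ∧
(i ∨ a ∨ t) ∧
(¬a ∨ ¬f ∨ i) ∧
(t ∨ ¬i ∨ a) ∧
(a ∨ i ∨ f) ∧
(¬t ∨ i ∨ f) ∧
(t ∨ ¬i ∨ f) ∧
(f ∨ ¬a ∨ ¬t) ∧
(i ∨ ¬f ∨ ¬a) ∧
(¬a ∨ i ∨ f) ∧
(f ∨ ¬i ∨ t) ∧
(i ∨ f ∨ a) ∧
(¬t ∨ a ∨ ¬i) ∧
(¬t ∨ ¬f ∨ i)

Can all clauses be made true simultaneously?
No

No, the formula is not satisfiable.

No assignment of truth values to the variables can make all 20 clauses true simultaneously.

The formula is UNSAT (unsatisfiable).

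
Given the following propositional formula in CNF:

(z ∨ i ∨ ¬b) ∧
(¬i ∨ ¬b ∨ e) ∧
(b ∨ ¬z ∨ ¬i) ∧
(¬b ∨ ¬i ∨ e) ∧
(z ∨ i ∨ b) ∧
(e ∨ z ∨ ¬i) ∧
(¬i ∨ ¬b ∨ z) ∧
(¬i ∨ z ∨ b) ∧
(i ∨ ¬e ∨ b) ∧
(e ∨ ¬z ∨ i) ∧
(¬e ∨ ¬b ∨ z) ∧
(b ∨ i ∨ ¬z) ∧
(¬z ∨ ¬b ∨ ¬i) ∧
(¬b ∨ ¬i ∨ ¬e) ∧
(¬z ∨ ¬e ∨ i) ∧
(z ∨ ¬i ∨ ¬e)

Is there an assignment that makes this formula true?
No

No, the formula is not satisfiable.

No assignment of truth values to the variables can make all 16 clauses true simultaneously.

The formula is UNSAT (unsatisfiable).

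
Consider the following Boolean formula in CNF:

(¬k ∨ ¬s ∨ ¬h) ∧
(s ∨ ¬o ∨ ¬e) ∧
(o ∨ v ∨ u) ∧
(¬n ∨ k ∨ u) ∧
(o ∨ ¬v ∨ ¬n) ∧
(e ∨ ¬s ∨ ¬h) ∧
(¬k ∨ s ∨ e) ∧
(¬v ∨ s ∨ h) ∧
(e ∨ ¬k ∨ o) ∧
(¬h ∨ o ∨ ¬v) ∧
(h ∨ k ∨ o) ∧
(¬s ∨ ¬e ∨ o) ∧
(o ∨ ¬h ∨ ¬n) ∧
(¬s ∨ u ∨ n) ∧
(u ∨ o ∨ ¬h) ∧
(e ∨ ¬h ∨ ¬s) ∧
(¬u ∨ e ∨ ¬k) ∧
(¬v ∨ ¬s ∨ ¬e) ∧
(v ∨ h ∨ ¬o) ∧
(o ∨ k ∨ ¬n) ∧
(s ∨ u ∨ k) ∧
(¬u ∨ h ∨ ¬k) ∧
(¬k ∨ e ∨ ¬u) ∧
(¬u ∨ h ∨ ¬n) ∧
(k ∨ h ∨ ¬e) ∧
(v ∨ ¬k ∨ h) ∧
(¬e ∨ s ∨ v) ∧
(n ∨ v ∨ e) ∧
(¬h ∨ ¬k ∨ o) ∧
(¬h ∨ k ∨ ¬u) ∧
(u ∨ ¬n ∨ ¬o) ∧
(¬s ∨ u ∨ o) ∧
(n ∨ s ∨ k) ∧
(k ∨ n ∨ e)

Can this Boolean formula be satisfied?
No

No, the formula is not satisfiable.

No assignment of truth values to the variables can make all 34 clauses true simultaneously.

The formula is UNSAT (unsatisfiable).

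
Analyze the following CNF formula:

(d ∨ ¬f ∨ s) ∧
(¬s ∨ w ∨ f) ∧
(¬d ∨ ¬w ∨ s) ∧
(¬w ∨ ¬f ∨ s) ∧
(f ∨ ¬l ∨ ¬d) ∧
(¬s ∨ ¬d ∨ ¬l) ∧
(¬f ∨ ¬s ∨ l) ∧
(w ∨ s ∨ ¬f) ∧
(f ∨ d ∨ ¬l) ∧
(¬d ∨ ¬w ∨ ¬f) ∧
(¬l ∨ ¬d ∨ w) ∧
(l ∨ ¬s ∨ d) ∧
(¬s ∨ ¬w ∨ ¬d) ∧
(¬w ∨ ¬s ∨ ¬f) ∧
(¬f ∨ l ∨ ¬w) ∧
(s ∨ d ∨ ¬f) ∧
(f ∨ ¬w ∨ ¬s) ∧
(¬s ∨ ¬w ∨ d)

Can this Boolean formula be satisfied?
Yes

Yes, the formula is satisfiable.

One satisfying assignment is: d=False, w=False, s=False, f=False, l=False

Verification: With this assignment, all 18 clauses evaluate to true.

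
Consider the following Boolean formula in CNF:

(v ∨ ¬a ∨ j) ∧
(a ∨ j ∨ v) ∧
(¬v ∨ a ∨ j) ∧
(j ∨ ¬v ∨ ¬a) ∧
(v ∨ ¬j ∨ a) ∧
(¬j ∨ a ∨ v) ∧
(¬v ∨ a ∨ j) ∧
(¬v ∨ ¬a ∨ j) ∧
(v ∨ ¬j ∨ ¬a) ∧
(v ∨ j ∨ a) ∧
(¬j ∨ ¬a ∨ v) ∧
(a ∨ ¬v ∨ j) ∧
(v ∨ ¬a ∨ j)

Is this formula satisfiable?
Yes

Yes, the formula is satisfiable.

One satisfying assignment is: j=True, a=False, v=True

Verification: With this assignment, all 13 clauses evaluate to true.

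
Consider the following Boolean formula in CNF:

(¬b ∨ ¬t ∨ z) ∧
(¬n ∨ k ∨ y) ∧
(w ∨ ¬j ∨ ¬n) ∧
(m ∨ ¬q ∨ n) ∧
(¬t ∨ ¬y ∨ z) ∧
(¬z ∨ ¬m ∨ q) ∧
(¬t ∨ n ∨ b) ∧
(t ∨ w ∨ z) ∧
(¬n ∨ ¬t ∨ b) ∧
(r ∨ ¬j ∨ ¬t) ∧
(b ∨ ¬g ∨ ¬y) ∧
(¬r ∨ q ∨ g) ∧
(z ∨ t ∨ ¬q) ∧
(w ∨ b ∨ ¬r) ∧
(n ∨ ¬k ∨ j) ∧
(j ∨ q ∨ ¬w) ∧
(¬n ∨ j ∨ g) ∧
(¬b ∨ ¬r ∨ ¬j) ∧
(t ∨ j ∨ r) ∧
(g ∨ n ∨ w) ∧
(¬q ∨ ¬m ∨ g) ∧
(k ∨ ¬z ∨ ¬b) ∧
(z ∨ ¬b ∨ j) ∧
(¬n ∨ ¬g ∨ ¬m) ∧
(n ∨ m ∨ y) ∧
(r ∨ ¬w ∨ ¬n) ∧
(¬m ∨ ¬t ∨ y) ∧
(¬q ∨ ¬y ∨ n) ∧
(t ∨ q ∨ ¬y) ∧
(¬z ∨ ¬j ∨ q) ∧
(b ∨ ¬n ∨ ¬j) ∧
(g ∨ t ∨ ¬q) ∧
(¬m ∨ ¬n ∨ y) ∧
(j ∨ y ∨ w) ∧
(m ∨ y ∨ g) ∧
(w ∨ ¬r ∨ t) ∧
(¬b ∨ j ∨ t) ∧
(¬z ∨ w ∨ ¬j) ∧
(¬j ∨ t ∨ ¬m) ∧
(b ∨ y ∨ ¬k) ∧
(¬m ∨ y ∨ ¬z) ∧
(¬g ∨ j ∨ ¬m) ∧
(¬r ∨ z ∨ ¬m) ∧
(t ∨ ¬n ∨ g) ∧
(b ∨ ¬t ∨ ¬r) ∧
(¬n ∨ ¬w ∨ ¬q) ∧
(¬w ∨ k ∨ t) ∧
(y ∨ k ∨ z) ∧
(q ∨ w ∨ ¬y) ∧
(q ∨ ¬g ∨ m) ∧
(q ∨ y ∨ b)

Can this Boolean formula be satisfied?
Yes

Yes, the formula is satisfiable.

One satisfying assignment is: b=True, z=True, r=False, g=True, w=False, n=True, q=True, k=True, j=False, m=False, t=True, y=True

Verification: With this assignment, all 51 clauses evaluate to true.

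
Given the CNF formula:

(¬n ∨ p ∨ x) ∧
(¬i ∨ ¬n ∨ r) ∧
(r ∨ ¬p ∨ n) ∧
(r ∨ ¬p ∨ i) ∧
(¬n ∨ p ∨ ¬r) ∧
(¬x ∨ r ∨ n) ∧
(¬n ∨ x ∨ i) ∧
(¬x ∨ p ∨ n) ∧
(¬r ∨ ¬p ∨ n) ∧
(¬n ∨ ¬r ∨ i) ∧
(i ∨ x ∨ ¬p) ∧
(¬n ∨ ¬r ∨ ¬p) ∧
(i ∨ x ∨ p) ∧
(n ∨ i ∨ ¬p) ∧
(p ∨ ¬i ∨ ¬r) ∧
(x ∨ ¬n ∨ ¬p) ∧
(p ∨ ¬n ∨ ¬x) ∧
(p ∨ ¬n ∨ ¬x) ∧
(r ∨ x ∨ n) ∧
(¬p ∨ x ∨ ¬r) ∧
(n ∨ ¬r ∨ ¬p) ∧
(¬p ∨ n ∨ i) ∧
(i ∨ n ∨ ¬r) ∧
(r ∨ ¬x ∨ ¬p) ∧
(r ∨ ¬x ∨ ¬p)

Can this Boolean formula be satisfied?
No

No, the formula is not satisfiable.

No assignment of truth values to the variables can make all 25 clauses true simultaneously.

The formula is UNSAT (unsatisfiable).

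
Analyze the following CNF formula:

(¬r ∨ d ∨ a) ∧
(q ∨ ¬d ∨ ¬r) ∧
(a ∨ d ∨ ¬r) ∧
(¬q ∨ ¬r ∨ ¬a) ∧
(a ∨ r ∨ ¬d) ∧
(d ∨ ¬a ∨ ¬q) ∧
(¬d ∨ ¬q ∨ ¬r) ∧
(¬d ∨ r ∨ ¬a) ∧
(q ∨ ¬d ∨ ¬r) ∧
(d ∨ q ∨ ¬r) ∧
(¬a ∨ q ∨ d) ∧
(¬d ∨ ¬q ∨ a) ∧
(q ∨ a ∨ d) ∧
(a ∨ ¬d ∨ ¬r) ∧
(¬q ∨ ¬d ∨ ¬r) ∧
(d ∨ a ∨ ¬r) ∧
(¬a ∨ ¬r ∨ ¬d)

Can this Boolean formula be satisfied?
Yes

Yes, the formula is satisfiable.

One satisfying assignment is: q=True, a=False, d=False, r=False

Verification: With this assignment, all 17 clauses evaluate to true.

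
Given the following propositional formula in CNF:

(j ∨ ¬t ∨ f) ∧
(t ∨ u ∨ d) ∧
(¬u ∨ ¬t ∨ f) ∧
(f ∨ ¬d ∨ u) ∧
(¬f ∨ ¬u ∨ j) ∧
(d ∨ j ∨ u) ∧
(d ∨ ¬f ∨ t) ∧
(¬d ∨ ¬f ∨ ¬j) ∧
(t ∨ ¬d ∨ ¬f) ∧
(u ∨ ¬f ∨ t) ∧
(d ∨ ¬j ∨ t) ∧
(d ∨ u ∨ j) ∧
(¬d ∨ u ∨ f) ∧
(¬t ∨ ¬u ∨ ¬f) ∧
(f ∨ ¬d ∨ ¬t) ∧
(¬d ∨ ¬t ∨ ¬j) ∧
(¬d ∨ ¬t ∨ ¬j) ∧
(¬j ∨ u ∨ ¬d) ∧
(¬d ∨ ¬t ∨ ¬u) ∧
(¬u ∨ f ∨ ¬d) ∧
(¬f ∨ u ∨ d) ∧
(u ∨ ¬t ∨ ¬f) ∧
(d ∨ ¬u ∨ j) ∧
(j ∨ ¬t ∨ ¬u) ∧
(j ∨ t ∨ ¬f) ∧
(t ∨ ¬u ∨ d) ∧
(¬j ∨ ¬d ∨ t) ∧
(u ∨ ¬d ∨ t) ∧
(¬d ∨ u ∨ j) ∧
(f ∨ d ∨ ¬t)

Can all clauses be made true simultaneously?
No

No, the formula is not satisfiable.

No assignment of truth values to the variables can make all 30 clauses true simultaneously.

The formula is UNSAT (unsatisfiable).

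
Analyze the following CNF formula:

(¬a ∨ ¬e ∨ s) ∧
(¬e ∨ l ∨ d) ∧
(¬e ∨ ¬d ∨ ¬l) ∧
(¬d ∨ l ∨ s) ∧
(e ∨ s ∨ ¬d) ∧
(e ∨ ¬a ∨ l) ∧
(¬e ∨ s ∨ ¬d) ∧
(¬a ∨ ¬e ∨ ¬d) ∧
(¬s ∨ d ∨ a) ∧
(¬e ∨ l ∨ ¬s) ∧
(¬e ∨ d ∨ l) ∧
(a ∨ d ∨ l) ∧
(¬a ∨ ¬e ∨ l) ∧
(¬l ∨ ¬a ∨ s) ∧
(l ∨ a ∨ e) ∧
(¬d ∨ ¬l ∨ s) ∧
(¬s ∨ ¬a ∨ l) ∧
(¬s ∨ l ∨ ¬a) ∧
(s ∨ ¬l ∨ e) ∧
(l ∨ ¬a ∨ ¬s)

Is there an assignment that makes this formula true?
Yes

Yes, the formula is satisfiable.

One satisfying assignment is: a=True, d=False, s=True, e=False, l=True

Verification: With this assignment, all 20 clauses evaluate to true.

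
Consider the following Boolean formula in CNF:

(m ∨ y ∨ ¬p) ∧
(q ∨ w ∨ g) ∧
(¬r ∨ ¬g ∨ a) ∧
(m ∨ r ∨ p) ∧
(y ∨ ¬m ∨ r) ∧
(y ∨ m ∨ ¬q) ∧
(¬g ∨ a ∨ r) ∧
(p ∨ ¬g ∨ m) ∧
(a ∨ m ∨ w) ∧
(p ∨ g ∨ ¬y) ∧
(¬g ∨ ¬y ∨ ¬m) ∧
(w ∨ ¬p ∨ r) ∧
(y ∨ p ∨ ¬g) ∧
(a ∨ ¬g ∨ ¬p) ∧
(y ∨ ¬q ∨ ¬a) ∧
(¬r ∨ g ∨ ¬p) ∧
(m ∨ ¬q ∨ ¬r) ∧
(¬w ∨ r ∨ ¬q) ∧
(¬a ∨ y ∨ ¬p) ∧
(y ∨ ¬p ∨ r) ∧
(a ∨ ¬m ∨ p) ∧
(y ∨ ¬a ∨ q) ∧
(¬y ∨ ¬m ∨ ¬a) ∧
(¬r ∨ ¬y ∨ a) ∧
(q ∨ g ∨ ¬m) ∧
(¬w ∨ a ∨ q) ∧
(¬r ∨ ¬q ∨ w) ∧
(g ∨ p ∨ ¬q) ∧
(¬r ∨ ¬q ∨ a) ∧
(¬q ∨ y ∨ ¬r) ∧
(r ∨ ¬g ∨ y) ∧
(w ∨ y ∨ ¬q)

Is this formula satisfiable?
Yes

Yes, the formula is satisfiable.

One satisfying assignment is: w=False, r=True, q=False, p=True, y=True, a=True, g=True, m=False

Verification: With this assignment, all 32 clauses evaluate to true.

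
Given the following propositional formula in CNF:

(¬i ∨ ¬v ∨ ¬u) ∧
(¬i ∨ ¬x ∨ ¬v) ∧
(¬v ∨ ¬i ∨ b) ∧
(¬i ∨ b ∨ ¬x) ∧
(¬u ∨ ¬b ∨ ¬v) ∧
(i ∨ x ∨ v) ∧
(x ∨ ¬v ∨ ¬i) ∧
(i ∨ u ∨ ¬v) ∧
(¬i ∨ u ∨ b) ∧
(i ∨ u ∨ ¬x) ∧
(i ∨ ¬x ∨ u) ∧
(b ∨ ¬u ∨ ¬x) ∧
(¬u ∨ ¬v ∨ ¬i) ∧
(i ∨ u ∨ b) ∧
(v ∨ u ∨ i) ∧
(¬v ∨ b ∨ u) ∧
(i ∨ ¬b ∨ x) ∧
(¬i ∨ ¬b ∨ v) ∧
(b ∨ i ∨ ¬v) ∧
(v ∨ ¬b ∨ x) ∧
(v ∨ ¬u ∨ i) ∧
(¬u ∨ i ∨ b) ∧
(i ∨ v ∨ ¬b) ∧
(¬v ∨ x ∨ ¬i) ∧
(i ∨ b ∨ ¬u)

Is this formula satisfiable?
Yes

Yes, the formula is satisfiable.

One satisfying assignment is: v=False, i=True, b=False, u=True, x=False

Verification: With this assignment, all 25 clauses evaluate to true.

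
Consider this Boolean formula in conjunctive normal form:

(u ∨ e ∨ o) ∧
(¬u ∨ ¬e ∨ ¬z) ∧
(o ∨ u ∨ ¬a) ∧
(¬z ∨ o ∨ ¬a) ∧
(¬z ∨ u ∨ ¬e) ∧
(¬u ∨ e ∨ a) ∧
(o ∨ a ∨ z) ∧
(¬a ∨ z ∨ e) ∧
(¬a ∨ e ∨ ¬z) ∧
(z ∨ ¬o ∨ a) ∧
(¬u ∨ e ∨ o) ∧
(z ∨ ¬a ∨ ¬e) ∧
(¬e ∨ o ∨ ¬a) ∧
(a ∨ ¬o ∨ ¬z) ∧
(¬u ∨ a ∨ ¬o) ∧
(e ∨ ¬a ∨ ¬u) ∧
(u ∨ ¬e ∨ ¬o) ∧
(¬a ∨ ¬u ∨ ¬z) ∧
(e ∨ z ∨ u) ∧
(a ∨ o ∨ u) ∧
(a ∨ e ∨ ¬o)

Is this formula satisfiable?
No

No, the formula is not satisfiable.

No assignment of truth values to the variables can make all 21 clauses true simultaneously.

The formula is UNSAT (unsatisfiable).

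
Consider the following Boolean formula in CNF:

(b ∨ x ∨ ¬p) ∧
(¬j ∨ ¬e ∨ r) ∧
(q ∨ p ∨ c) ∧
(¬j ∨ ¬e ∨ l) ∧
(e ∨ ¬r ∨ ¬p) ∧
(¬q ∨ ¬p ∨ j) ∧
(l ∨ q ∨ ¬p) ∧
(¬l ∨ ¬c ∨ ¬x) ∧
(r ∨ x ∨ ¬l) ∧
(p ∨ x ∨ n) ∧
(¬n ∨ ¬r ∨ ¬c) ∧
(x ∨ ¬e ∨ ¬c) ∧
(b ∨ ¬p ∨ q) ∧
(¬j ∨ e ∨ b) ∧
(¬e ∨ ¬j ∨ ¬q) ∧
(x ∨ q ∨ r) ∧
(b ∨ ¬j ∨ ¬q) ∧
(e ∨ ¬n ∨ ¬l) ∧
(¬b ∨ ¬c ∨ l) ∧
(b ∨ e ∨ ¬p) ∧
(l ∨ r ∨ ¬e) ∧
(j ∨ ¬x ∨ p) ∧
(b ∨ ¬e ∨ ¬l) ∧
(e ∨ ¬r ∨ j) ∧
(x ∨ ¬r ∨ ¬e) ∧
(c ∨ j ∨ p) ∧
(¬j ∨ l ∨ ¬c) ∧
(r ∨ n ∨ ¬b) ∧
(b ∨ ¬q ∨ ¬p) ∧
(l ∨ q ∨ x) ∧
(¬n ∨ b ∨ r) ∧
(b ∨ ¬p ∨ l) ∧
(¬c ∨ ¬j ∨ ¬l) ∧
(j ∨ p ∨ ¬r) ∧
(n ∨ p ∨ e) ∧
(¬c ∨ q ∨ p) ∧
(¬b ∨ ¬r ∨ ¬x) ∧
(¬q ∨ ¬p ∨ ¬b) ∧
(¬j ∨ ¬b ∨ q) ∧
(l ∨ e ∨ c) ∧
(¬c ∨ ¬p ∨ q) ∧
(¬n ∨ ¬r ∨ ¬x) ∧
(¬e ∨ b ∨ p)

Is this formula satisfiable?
Yes

Yes, the formula is satisfiable.

One satisfying assignment is: e=True, r=False, j=False, p=True, c=False, l=True, n=True, b=True, x=True, q=False

Verification: With this assignment, all 43 clauses evaluate to true.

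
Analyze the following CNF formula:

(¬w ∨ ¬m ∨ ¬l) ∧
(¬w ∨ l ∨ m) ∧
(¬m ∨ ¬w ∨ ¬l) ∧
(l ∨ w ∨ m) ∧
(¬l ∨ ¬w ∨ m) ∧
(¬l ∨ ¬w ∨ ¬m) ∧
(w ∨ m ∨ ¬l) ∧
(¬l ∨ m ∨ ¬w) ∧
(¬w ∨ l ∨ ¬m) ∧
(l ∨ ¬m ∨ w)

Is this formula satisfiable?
Yes

Yes, the formula is satisfiable.

One satisfying assignment is: w=False, l=True, m=True

Verification: With this assignment, all 10 clauses evaluate to true.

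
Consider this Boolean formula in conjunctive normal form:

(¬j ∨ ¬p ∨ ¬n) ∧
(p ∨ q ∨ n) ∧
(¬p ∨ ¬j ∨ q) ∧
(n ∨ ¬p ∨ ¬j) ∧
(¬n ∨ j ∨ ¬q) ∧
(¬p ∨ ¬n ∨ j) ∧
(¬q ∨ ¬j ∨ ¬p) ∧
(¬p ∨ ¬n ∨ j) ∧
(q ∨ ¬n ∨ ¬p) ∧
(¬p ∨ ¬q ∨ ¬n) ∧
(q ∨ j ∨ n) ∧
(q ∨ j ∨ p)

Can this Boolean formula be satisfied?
Yes

Yes, the formula is satisfiable.

One satisfying assignment is: j=True, p=False, q=False, n=True

Verification: With this assignment, all 12 clauses evaluate to true.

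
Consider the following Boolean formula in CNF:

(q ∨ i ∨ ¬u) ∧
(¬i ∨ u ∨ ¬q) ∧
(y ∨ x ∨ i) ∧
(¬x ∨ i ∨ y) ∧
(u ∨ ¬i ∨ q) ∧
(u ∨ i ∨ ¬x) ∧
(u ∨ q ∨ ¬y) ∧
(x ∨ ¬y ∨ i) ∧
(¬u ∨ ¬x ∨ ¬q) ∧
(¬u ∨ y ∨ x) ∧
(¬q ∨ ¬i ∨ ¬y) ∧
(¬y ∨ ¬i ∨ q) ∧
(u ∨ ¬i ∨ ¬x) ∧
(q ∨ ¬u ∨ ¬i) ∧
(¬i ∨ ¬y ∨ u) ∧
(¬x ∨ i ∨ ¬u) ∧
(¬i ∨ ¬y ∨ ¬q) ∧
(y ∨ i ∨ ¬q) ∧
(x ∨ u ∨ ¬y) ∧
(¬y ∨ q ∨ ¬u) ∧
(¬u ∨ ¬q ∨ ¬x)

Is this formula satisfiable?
No

No, the formula is not satisfiable.

No assignment of truth values to the variables can make all 21 clauses true simultaneously.

The formula is UNSAT (unsatisfiable).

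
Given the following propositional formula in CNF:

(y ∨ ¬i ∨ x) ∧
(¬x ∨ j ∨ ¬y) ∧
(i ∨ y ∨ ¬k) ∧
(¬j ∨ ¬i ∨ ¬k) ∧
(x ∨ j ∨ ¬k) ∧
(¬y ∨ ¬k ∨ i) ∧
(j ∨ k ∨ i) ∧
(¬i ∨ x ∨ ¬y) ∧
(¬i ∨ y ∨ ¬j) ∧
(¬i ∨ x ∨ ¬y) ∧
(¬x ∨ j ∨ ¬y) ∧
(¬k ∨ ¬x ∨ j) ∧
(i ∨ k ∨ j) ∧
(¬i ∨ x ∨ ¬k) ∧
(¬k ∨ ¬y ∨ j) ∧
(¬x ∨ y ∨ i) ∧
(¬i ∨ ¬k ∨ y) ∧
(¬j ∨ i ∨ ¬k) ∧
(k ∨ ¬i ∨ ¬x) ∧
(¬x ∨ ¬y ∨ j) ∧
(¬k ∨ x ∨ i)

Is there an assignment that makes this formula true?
Yes

Yes, the formula is satisfiable.

One satisfying assignment is: y=False, x=False, i=False, j=True, k=False

Verification: With this assignment, all 21 clauses evaluate to true.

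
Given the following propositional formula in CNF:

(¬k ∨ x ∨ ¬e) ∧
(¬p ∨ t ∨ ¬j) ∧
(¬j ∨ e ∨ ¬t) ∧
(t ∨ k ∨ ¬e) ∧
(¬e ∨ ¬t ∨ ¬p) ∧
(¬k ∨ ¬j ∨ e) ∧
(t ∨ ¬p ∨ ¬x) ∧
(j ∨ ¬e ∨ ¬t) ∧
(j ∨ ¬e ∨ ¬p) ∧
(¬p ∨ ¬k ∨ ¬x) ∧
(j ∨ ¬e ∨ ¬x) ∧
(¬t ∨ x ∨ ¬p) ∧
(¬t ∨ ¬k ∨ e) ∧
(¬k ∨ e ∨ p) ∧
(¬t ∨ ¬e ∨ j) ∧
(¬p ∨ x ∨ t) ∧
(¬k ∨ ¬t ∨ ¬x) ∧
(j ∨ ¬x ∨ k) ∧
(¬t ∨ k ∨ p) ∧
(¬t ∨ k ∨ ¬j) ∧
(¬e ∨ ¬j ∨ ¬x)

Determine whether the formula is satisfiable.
Yes

Yes, the formula is satisfiable.

One satisfying assignment is: j=False, k=False, x=False, t=False, e=False, p=False

Verification: With this assignment, all 21 clauses evaluate to true.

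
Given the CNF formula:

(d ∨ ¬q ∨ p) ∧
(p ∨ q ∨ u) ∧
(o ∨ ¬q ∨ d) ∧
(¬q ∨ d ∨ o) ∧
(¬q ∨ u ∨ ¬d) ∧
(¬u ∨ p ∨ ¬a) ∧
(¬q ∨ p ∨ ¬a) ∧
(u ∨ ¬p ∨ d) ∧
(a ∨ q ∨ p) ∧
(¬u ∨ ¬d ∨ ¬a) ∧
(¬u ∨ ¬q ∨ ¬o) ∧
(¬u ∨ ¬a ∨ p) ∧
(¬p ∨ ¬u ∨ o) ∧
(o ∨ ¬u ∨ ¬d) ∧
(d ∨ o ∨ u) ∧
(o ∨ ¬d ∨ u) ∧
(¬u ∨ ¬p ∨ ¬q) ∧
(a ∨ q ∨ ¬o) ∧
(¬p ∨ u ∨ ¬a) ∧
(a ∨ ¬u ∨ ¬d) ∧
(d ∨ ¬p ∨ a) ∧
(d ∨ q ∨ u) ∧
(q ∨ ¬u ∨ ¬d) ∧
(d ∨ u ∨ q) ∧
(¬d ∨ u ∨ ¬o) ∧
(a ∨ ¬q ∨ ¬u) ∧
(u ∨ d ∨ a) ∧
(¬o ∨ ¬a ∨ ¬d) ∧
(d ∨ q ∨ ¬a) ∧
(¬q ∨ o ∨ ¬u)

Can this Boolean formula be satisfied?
No

No, the formula is not satisfiable.

No assignment of truth values to the variables can make all 30 clauses true simultaneously.

The formula is UNSAT (unsatisfiable).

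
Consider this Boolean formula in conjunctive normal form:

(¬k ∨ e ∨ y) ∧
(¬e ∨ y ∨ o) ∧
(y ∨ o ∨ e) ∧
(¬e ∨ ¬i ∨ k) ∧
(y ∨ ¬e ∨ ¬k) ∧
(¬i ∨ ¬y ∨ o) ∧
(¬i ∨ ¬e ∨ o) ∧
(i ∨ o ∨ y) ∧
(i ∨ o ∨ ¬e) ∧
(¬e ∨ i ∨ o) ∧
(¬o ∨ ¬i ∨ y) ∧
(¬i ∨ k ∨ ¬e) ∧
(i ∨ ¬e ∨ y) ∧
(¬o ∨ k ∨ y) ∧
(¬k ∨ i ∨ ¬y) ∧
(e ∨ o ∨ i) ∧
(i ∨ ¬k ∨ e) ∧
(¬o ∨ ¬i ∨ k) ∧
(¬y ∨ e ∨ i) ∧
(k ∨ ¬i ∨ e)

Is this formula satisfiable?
Yes

Yes, the formula is satisfiable.

One satisfying assignment is: e=True, i=True, o=True, k=True, y=True

Verification: With this assignment, all 20 clauses evaluate to true.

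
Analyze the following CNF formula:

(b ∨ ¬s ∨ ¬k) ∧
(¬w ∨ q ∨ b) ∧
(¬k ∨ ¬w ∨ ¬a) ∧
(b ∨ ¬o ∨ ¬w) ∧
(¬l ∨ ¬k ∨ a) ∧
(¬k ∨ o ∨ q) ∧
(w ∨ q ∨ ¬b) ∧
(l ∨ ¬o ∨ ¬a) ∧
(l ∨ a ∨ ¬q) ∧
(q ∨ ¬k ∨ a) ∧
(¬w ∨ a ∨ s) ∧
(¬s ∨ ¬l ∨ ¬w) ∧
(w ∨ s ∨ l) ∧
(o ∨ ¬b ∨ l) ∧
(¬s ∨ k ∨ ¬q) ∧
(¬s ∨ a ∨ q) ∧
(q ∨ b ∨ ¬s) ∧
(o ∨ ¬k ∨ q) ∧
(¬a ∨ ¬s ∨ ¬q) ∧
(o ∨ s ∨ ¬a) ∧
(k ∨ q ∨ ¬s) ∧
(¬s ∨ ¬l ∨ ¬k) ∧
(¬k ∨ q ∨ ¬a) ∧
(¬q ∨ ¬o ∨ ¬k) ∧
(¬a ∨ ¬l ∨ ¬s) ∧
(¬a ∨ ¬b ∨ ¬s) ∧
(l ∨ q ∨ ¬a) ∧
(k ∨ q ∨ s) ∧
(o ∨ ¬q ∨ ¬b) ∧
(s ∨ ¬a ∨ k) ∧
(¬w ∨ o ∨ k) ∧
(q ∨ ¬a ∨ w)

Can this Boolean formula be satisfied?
Yes

Yes, the formula is satisfiable.

One satisfying assignment is: q=True, s=False, b=False, o=False, a=False, w=False, l=True, k=False

Verification: With this assignment, all 32 clauses evaluate to true.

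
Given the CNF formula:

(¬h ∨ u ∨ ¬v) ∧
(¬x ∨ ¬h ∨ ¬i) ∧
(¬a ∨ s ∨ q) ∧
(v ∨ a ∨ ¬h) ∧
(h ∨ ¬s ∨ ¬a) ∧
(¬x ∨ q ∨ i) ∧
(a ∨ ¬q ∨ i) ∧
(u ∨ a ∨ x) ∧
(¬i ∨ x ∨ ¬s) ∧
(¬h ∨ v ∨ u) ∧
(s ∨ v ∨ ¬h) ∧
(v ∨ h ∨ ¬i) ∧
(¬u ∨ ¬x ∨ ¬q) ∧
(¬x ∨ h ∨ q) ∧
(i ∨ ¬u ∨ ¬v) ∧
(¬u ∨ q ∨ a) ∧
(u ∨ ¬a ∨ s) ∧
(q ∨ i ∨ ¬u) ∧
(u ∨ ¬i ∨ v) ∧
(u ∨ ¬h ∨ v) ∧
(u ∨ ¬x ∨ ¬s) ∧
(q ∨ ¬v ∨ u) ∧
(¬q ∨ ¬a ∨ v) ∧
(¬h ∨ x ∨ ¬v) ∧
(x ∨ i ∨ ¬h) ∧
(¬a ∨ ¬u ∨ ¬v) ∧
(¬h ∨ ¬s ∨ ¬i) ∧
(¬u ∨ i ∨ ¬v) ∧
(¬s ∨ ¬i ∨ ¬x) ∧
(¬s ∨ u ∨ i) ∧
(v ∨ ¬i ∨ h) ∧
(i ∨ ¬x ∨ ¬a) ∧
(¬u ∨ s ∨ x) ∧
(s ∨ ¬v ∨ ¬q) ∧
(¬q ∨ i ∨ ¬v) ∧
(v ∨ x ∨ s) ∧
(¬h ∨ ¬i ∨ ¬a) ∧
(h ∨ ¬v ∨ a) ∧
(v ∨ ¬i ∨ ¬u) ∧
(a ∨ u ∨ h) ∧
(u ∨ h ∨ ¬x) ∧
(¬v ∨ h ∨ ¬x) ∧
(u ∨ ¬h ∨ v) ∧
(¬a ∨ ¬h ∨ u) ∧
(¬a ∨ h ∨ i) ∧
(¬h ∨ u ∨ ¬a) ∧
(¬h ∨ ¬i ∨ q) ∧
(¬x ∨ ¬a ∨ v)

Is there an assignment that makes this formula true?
No

No, the formula is not satisfiable.

No assignment of truth values to the variables can make all 48 clauses true simultaneously.

The formula is UNSAT (unsatisfiable).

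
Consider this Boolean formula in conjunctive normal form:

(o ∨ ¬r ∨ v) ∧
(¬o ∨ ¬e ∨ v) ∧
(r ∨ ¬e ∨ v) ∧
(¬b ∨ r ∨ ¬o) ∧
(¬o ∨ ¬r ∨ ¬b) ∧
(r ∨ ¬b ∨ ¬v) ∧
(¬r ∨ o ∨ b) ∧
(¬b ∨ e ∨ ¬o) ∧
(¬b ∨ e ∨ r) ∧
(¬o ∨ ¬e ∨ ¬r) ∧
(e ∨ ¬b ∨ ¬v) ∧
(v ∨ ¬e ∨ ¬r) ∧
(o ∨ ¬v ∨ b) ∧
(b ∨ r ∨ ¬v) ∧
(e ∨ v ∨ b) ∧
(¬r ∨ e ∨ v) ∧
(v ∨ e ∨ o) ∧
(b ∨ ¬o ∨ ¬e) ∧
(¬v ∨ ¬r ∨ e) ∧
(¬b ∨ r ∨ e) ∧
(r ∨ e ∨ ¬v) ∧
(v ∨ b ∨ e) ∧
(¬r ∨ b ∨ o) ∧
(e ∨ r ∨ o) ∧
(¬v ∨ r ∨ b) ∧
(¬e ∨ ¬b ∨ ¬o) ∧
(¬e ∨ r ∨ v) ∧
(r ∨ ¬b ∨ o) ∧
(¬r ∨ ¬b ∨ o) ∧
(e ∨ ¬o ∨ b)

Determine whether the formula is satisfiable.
No

No, the formula is not satisfiable.

No assignment of truth values to the variables can make all 30 clauses true simultaneously.

The formula is UNSAT (unsatisfiable).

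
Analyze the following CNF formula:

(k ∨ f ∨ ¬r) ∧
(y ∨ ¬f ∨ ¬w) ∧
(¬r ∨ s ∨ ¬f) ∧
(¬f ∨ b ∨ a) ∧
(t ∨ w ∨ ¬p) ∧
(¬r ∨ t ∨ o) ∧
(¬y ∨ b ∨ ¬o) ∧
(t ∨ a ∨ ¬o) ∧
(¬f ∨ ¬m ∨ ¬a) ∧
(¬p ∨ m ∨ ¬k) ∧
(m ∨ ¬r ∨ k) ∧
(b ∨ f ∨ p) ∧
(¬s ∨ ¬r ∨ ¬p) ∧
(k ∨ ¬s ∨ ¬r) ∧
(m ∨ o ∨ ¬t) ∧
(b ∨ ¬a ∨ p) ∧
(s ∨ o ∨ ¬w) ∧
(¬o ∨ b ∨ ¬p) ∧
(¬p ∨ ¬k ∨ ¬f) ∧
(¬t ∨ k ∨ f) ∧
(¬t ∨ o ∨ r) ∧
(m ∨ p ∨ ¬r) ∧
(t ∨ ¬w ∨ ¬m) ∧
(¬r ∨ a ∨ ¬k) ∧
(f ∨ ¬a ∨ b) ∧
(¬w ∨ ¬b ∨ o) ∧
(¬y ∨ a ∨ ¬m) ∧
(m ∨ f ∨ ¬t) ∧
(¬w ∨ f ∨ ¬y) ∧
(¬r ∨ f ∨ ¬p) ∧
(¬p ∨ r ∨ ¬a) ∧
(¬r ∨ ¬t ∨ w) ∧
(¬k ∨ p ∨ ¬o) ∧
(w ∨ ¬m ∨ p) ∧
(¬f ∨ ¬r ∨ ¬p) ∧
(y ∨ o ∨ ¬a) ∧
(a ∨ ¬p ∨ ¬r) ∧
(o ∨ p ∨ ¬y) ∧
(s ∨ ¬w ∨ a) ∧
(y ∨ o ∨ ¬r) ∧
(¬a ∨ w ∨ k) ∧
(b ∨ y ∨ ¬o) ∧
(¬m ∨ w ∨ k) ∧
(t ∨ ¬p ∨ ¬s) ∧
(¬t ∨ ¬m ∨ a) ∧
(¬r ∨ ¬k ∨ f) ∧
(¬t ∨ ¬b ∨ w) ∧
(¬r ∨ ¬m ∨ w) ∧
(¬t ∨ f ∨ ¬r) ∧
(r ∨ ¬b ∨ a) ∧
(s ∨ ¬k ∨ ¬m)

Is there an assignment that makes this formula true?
Yes

Yes, the formula is satisfiable.

One satisfying assignment is: t=False, b=True, o=True, r=False, k=False, w=True, p=False, f=False, y=False, s=False, m=False, a=True

Verification: With this assignment, all 51 clauses evaluate to true.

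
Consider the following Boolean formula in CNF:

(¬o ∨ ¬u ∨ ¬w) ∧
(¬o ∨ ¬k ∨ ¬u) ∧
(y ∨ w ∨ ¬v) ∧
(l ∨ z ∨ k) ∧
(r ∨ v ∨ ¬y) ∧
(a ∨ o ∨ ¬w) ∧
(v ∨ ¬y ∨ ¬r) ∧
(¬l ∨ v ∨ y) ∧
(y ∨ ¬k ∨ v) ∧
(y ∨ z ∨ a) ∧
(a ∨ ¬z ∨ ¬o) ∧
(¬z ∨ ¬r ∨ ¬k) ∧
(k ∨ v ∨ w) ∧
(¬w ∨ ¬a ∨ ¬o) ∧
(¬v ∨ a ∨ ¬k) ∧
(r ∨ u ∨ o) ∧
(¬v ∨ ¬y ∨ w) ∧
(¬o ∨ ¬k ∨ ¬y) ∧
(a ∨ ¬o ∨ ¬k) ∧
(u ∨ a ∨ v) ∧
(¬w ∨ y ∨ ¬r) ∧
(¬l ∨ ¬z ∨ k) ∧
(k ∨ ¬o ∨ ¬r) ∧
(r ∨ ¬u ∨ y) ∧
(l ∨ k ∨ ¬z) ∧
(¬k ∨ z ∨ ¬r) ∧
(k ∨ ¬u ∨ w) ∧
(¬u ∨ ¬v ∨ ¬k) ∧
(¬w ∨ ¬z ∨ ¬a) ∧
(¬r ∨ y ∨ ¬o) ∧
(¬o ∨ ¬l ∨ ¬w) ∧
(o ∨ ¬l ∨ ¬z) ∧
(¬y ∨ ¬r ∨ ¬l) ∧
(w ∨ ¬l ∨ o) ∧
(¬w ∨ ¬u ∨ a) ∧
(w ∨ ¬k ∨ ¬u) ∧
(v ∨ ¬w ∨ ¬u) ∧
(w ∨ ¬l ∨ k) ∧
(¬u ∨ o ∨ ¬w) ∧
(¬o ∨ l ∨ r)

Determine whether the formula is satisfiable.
No

No, the formula is not satisfiable.

No assignment of truth values to the variables can make all 40 clauses true simultaneously.

The formula is UNSAT (unsatisfiable).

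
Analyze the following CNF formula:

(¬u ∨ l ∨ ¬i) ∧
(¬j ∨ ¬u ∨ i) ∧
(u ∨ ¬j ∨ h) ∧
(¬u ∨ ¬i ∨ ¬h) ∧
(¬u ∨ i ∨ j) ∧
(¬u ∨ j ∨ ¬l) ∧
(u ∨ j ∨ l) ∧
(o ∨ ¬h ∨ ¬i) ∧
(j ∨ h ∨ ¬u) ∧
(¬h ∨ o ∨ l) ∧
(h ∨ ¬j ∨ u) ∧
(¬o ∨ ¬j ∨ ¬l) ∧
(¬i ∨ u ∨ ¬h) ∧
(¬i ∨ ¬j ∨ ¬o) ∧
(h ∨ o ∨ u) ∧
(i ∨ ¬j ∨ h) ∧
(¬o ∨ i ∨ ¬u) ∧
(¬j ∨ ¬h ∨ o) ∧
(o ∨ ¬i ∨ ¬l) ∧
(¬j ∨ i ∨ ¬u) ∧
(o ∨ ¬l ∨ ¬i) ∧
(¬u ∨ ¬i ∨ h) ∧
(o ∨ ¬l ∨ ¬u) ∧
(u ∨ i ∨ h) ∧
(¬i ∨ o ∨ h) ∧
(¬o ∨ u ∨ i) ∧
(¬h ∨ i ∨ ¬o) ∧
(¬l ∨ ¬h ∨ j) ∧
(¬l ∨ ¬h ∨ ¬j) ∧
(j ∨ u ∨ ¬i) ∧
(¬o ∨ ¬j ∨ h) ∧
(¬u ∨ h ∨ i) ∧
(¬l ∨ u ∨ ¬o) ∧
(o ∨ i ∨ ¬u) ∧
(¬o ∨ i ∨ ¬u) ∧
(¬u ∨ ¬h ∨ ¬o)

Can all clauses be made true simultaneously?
No

No, the formula is not satisfiable.

No assignment of truth values to the variables can make all 36 clauses true simultaneously.

The formula is UNSAT (unsatisfiable).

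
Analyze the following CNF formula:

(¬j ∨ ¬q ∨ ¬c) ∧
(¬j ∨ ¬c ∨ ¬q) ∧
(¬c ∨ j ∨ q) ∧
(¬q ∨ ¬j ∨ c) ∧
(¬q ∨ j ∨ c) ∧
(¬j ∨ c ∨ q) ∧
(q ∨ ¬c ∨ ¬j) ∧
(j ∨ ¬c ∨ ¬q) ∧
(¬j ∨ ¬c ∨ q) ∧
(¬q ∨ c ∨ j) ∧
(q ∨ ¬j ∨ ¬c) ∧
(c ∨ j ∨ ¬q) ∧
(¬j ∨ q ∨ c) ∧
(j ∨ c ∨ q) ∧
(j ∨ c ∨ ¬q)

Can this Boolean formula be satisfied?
No

No, the formula is not satisfiable.

No assignment of truth values to the variables can make all 15 clauses true simultaneously.

The formula is UNSAT (unsatisfiable).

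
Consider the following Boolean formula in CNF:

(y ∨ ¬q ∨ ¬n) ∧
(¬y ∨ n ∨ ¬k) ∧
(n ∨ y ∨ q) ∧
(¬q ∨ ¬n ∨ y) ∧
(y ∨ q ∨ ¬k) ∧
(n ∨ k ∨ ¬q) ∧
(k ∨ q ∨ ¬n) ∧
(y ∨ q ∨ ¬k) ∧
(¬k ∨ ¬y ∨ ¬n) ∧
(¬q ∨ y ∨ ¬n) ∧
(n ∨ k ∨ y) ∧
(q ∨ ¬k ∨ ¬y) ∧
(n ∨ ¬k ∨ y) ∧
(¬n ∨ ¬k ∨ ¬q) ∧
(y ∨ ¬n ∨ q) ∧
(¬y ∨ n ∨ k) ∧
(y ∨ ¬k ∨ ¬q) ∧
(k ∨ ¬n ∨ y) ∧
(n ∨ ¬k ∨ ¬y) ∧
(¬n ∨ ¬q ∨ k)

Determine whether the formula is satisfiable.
No

No, the formula is not satisfiable.

No assignment of truth values to the variables can make all 20 clauses true simultaneously.

The formula is UNSAT (unsatisfiable).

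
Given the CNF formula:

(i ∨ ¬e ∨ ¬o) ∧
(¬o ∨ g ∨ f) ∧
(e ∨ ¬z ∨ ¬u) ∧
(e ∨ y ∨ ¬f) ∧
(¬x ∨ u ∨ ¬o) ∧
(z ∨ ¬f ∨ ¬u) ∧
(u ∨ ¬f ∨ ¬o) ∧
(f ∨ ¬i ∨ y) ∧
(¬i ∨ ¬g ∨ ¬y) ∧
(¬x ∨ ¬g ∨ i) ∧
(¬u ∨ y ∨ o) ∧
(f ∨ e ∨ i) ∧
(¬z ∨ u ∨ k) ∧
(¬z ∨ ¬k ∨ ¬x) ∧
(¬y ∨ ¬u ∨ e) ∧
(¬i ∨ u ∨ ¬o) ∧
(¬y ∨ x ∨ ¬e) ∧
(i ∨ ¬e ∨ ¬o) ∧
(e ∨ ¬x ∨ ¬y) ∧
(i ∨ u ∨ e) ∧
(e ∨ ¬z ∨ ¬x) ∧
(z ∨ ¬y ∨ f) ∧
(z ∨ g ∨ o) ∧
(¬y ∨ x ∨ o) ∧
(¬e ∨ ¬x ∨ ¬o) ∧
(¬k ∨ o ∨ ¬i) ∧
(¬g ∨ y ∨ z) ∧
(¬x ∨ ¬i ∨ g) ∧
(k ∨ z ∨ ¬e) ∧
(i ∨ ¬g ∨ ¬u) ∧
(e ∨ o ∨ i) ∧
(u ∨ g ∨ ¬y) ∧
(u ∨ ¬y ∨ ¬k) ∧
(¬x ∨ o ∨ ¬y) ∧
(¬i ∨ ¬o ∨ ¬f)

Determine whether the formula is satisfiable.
Yes

Yes, the formula is satisfiable.

One satisfying assignment is: o=False, f=True, k=True, u=False, i=False, x=False, e=True, g=False, z=True, y=False

Verification: With this assignment, all 35 clauses evaluate to true.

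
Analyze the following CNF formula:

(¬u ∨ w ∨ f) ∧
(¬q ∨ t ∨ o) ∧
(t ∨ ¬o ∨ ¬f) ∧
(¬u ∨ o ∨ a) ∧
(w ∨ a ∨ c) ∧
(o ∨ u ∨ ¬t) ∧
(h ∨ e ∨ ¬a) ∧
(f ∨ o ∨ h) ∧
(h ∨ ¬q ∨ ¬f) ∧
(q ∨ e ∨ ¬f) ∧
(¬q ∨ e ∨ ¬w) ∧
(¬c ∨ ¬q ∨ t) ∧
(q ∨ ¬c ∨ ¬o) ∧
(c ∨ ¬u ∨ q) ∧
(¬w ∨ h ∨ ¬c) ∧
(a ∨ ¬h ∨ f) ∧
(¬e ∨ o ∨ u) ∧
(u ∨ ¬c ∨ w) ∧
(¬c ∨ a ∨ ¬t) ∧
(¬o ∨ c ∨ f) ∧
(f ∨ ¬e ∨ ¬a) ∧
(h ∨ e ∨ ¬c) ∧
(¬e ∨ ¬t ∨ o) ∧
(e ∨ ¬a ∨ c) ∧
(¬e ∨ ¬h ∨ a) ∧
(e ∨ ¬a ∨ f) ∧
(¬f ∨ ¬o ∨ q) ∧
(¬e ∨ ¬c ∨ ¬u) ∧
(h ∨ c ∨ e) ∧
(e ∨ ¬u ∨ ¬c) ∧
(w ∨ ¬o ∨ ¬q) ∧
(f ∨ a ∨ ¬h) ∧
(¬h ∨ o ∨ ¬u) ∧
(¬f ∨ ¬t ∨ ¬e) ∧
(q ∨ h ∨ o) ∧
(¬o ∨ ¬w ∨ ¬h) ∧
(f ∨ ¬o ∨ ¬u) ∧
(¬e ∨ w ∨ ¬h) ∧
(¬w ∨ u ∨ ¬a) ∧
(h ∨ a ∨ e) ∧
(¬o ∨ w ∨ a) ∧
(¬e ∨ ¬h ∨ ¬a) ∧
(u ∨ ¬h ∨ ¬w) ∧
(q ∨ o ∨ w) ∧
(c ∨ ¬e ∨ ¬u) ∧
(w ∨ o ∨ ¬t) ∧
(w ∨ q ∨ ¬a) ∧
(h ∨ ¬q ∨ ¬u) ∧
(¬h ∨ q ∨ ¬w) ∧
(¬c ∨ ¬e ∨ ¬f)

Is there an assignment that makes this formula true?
No

No, the formula is not satisfiable.

No assignment of truth values to the variables can make all 50 clauses true simultaneously.

The formula is UNSAT (unsatisfiable).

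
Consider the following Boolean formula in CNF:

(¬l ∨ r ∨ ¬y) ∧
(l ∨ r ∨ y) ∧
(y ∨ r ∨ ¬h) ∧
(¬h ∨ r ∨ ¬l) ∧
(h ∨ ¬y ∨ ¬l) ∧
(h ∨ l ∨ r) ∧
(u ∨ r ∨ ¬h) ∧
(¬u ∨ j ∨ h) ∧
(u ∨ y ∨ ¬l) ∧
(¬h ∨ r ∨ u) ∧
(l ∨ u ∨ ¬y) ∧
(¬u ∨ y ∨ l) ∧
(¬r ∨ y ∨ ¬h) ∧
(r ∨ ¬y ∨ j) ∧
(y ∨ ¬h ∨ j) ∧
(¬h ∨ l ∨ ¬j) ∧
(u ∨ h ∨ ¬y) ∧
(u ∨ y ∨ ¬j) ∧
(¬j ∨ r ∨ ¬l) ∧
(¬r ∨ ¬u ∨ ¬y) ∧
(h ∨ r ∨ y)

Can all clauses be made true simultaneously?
Yes

Yes, the formula is satisfiable.

One satisfying assignment is: l=False, h=False, r=True, y=False, u=False, j=False

Verification: With this assignment, all 21 clauses evaluate to true.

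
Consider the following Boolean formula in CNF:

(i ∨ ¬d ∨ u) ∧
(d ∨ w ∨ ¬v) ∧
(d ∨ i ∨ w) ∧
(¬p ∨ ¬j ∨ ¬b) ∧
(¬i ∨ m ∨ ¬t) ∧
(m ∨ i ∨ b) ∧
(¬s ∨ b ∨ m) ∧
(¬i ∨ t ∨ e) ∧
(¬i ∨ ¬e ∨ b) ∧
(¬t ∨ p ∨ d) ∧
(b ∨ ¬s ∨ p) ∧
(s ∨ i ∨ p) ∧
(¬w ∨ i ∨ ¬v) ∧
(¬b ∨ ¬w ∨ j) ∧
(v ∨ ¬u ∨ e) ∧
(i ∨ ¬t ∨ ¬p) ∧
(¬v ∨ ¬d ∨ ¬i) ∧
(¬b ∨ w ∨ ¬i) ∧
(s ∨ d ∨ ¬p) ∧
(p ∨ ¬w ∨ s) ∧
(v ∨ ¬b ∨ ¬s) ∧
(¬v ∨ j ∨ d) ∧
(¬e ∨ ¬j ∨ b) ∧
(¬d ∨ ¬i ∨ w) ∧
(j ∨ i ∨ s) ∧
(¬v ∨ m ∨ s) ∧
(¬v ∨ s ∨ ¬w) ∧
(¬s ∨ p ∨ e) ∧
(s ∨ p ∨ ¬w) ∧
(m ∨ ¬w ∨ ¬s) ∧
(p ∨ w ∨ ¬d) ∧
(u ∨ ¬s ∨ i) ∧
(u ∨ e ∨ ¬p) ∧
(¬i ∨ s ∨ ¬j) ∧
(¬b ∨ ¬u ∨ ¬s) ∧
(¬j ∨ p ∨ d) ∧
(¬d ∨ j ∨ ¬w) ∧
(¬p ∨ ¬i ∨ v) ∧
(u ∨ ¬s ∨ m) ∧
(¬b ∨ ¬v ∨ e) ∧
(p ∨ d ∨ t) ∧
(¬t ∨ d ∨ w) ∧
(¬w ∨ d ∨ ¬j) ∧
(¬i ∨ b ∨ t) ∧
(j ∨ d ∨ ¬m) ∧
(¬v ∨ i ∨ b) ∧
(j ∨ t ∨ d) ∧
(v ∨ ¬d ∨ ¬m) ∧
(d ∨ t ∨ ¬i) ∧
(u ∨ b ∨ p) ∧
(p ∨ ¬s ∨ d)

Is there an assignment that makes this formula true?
No

No, the formula is not satisfiable.

No assignment of truth values to the variables can make all 51 clauses true simultaneously.

The formula is UNSAT (unsatisfiable).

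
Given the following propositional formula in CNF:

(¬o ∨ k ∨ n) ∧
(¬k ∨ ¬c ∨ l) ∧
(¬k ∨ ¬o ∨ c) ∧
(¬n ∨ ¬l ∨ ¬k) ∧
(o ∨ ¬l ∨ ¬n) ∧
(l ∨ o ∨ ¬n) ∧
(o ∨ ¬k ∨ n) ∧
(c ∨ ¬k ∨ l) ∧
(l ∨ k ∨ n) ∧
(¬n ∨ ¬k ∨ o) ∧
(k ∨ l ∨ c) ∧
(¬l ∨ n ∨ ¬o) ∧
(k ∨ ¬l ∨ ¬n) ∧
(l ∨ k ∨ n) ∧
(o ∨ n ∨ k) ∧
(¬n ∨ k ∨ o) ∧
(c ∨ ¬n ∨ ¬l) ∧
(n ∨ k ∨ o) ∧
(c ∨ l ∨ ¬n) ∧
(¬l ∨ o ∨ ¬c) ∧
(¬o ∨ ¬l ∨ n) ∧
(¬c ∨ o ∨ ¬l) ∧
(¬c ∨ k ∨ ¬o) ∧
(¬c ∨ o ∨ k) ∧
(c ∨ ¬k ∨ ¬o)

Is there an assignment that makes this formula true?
No

No, the formula is not satisfiable.

No assignment of truth values to the variables can make all 25 clauses true simultaneously.

The formula is UNSAT (unsatisfiable).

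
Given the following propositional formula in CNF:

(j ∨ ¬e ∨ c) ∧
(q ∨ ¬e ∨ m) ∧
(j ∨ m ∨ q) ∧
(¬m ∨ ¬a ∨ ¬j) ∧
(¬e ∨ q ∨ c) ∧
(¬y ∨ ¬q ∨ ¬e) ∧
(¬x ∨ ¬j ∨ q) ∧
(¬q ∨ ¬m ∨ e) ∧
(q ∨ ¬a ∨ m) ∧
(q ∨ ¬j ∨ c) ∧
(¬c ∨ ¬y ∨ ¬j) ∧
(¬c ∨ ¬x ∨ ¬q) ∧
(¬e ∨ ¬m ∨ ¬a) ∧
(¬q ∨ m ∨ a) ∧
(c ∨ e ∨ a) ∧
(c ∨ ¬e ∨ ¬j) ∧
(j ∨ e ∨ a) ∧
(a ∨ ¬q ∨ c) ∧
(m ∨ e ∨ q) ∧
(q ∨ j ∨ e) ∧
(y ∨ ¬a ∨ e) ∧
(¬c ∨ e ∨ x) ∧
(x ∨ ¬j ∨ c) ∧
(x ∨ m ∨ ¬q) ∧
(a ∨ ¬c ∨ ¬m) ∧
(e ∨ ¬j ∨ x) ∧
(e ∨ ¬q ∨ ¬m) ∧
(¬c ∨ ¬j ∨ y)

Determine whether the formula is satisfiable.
Yes

Yes, the formula is satisfiable.

One satisfying assignment is: q=True, c=False, e=False, y=True, x=True, m=False, j=True, a=True

Verification: With this assignment, all 28 clauses evaluate to true.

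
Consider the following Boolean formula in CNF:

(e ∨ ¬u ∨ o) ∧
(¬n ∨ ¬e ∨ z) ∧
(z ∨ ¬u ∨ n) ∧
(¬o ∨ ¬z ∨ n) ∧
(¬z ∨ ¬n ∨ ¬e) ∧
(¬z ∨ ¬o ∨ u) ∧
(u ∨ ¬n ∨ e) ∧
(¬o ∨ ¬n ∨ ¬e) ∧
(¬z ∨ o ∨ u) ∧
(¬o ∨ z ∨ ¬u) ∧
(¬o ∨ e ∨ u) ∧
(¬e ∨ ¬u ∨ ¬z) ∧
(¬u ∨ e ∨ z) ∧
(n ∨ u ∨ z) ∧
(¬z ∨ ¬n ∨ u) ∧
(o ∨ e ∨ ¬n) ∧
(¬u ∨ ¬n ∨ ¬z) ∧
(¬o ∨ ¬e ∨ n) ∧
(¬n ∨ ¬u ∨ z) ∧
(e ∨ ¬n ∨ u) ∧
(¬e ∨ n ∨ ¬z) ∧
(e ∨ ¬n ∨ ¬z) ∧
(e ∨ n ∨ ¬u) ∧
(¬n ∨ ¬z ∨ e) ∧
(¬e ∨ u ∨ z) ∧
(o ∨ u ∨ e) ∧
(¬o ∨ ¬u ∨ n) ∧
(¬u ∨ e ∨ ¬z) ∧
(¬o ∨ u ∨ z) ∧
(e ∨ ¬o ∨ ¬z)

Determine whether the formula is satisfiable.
No

No, the formula is not satisfiable.

No assignment of truth values to the variables can make all 30 clauses true simultaneously.

The formula is UNSAT (unsatisfiable).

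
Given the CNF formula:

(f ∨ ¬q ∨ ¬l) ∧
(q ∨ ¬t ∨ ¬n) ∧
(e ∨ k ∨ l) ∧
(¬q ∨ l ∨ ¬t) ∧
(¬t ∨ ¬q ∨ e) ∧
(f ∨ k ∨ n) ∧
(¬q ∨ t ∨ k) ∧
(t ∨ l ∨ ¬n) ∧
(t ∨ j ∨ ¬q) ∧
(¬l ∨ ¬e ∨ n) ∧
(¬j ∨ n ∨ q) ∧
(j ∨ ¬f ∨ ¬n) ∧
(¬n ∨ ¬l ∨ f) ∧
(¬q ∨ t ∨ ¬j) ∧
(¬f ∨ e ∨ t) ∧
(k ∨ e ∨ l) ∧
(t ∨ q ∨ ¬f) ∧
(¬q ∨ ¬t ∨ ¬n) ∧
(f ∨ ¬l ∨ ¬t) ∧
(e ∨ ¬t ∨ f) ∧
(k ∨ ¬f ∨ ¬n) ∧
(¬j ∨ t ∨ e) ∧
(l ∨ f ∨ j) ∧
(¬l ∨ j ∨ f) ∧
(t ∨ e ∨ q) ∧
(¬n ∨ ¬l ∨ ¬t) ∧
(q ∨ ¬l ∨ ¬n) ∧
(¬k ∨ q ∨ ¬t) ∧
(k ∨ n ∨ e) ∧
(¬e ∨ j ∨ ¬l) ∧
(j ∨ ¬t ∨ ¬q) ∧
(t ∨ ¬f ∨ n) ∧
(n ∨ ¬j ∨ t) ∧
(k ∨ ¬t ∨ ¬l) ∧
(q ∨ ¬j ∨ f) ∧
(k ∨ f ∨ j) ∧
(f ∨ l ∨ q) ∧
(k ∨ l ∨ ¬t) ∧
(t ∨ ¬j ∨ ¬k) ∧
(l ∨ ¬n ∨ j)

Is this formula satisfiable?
No

No, the formula is not satisfiable.

No assignment of truth values to the variables can make all 40 clauses true simultaneously.

The formula is UNSAT (unsatisfiable).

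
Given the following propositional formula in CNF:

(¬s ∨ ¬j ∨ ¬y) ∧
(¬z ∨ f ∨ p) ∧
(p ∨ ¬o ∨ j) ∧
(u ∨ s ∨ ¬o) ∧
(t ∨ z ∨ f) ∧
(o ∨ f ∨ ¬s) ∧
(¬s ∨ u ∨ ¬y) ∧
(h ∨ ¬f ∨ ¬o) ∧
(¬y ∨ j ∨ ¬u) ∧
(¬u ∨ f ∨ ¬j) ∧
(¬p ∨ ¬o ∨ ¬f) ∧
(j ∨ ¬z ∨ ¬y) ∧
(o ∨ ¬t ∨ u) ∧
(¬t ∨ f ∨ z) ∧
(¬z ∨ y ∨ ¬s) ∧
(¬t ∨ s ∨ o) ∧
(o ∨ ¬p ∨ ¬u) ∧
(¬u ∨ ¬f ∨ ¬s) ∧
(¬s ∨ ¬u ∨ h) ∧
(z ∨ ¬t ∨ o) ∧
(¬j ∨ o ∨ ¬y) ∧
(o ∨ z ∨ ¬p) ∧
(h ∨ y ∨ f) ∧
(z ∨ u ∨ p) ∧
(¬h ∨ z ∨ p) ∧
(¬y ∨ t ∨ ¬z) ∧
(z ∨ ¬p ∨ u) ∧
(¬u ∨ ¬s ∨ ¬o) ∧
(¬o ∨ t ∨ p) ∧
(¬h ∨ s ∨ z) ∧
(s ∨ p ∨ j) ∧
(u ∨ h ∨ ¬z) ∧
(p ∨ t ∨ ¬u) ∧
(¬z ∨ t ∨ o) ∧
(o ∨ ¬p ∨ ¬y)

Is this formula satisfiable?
Yes

Yes, the formula is satisfiable.

One satisfying assignment is: z=True, y=False, u=True, o=True, t=False, h=True, p=True, j=False, f=False, s=False

Verification: With this assignment, all 35 clauses evaluate to true.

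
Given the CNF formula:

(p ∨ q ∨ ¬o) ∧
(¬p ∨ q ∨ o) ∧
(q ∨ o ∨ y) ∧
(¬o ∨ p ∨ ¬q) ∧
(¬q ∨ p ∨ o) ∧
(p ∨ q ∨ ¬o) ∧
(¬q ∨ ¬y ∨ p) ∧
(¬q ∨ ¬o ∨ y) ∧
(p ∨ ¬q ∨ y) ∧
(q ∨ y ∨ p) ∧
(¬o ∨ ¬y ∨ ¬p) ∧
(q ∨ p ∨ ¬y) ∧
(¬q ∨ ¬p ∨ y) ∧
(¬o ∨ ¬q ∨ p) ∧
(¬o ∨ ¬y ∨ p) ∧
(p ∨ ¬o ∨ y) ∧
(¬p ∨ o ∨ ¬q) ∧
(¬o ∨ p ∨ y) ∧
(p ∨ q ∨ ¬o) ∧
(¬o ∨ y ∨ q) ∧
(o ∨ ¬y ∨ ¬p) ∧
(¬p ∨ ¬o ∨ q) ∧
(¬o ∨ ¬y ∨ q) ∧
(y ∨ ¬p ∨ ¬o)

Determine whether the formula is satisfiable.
No

No, the formula is not satisfiable.

No assignment of truth values to the variables can make all 24 clauses true simultaneously.

The formula is UNSAT (unsatisfiable).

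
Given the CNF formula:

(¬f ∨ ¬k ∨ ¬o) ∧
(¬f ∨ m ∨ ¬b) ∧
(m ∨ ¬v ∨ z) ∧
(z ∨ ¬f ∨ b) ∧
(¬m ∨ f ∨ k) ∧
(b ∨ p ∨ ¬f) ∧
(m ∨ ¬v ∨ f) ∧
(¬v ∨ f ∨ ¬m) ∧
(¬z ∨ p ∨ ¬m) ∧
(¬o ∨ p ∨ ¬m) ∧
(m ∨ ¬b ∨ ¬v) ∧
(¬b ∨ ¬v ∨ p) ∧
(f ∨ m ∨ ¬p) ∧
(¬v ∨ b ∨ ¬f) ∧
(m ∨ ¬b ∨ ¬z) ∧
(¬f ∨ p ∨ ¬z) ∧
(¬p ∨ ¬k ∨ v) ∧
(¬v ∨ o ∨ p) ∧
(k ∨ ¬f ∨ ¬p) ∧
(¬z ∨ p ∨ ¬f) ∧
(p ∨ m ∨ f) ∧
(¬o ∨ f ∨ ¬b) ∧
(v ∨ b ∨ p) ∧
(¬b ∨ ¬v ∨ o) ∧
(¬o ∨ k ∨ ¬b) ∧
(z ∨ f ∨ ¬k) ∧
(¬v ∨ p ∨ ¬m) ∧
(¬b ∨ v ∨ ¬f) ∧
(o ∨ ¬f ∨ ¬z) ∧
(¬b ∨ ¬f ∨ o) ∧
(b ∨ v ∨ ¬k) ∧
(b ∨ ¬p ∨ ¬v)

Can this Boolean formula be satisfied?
No

No, the formula is not satisfiable.

No assignment of truth values to the variables can make all 32 clauses true simultaneously.

The formula is UNSAT (unsatisfiable).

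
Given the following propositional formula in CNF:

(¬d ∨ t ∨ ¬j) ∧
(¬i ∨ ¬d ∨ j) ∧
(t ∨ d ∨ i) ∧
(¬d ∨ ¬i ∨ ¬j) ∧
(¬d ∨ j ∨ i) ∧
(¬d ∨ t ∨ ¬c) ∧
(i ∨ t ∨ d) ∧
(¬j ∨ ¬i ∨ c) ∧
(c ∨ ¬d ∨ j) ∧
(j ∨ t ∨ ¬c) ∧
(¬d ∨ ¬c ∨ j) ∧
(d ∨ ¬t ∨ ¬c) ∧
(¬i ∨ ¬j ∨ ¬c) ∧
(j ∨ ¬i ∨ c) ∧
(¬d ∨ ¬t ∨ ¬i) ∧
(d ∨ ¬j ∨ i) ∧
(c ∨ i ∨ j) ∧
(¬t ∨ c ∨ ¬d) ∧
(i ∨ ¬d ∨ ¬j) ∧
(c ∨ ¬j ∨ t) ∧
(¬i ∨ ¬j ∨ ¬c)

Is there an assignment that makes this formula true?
No

No, the formula is not satisfiable.

No assignment of truth values to the variables can make all 21 clauses true simultaneously.

The formula is UNSAT (unsatisfiable).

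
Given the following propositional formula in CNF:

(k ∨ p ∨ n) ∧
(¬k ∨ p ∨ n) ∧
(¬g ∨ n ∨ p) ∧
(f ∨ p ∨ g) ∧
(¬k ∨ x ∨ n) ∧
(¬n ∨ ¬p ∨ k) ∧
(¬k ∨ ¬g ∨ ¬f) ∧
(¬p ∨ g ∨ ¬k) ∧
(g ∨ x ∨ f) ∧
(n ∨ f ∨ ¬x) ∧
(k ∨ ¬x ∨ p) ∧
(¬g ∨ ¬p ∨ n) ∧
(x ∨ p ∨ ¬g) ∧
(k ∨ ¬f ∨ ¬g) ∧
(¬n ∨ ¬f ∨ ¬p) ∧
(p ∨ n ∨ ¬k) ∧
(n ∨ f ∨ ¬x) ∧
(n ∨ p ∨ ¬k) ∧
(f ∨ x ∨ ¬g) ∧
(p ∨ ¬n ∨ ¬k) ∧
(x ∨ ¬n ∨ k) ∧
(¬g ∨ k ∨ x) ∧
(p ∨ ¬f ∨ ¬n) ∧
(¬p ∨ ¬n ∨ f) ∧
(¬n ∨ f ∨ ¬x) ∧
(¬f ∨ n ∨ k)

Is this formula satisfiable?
No

No, the formula is not satisfiable.

No assignment of truth values to the variables can make all 26 clauses true simultaneously.

The formula is UNSAT (unsatisfiable).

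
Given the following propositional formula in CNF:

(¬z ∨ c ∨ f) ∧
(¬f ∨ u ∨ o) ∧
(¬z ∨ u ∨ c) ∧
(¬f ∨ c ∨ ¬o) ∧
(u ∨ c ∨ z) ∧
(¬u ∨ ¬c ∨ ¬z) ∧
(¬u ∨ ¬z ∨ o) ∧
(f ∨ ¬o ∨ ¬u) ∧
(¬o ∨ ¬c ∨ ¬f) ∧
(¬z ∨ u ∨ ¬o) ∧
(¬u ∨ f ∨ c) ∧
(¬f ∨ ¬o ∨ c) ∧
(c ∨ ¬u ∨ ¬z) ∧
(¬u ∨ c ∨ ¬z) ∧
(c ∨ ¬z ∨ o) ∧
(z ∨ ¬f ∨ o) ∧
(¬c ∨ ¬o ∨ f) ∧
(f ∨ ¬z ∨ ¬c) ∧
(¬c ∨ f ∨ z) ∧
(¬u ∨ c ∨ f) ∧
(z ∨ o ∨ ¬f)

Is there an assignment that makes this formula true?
No

No, the formula is not satisfiable.

No assignment of truth values to the variables can make all 21 clauses true simultaneously.

The formula is UNSAT (unsatisfiable).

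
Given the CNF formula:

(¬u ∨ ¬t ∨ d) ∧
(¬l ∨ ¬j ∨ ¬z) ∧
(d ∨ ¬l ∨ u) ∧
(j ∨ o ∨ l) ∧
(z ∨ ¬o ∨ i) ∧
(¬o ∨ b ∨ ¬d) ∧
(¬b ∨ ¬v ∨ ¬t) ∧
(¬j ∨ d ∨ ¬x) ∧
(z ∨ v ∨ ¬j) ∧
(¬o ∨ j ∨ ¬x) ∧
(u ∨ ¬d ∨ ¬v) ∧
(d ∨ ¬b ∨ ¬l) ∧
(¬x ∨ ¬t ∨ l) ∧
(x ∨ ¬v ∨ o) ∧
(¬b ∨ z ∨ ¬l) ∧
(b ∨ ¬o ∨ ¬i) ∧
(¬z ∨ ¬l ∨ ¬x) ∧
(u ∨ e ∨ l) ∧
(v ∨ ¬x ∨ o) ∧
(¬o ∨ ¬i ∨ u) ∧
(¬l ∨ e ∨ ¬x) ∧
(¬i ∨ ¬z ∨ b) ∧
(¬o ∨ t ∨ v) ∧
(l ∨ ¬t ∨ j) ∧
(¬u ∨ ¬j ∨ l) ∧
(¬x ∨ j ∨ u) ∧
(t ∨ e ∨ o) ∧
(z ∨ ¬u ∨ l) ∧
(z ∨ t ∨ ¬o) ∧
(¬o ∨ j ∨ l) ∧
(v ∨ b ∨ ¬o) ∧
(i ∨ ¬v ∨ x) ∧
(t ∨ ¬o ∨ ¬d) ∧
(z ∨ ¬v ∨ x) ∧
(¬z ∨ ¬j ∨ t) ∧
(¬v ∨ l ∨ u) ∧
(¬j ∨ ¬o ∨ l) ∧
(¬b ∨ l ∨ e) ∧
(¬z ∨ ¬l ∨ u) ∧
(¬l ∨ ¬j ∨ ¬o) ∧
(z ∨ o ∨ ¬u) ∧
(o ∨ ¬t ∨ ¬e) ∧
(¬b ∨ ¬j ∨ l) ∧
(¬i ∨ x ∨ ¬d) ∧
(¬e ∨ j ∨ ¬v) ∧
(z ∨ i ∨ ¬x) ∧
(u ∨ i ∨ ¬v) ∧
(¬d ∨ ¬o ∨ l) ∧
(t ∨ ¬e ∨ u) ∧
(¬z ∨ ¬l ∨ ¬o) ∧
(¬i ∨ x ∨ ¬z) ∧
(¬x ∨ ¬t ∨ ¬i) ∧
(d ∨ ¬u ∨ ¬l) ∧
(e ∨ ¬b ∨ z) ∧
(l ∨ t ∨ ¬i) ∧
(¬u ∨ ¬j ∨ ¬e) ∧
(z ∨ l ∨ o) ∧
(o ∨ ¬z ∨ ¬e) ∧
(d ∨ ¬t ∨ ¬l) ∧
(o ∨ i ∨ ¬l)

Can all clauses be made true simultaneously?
No

No, the formula is not satisfiable.

No assignment of truth values to the variables can make all 60 clauses true simultaneously.

The formula is UNSAT (unsatisfiable).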